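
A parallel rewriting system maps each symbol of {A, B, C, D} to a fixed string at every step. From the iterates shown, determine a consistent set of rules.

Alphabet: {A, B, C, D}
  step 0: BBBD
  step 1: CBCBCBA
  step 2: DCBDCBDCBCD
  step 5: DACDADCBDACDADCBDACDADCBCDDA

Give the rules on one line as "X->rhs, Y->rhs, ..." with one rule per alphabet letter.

A->CD, B->CB, C->D, D->A

  step 1 ⇒ step 2: CBCBCBA ⇒ D·CB·D·CB·D·CB·CD
    A ↦ CD
    B ↦ CB
    C ↦ D
  step 0 ⇒ step 1: BBBD ⇒ CB·CB·CB·A
    D ↦ A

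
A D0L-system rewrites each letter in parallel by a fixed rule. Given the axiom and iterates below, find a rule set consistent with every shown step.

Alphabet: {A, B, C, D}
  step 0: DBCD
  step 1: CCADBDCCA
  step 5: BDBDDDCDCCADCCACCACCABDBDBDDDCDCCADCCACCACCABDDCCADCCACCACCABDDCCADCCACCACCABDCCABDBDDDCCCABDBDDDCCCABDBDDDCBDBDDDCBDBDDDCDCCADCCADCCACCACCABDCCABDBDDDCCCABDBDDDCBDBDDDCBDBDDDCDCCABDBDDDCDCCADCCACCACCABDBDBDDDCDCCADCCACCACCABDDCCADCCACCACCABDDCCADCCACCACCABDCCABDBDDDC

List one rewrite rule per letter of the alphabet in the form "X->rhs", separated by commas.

A->DDC, B->D, C->BD, D->CCA

  step 0 ⇒ step 1: DBCD ⇒ CCA·D·BD·CCA
    B ↦ D
    C ↦ BD
    D ↦ CCA
    A ↦ DDC  (constrained at step 1)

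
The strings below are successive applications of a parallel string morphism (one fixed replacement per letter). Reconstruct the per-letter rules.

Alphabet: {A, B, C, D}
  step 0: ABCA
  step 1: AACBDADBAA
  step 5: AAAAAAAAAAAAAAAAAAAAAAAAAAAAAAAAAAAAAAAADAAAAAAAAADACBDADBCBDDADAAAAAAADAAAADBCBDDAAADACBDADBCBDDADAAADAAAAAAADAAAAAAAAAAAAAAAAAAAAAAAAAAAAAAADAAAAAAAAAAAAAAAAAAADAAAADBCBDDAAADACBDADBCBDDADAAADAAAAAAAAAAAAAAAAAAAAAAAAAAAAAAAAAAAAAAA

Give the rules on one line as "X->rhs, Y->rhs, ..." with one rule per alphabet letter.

  step 0 ⇒ step 1: ABCA ⇒ AA·CBD·ADB·AA
    A ↦ AA
    B ↦ CBD
    C ↦ ADB
    D ↦ DA  (constrained at step 1)

A->AA, B->CBD, C->ADB, D->DA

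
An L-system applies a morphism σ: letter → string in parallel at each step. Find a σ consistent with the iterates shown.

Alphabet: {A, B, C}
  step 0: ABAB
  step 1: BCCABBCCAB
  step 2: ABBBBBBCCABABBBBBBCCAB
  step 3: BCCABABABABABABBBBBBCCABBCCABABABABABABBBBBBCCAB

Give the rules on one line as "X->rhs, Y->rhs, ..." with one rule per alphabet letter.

  step 2 ⇒ step 3: ABBBBBBCCABABBBBBBCCAB ⇒ BCC·AB·AB·AB·AB·AB·AB·BB·BB·BCC·AB·BCC·AB·AB·AB·AB·AB·AB·BB·BB·BCC·AB
    A ↦ BCC
    B ↦ AB
    C ↦ BB

A->BCC, B->AB, C->BB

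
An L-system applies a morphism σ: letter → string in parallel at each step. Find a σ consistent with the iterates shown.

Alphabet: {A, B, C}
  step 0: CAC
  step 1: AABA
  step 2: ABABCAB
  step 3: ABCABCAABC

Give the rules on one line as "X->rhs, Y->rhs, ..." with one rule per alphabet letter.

A->AB, B->C, C->A

  step 2 ⇒ step 3: ABABCAB ⇒ AB·C·AB·C·A·AB·C
    A ↦ AB
    B ↦ C
    C ↦ A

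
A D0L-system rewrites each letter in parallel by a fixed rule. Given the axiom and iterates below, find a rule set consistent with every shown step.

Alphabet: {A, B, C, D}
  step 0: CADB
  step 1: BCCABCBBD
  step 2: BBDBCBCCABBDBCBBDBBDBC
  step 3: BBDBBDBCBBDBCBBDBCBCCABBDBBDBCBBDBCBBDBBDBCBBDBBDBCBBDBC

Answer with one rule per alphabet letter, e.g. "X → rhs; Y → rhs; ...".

  step 2 ⇒ step 3: BBDBCBCCABBDBCBBDBBDBC ⇒ BBD·BBD·BC·BBD·BC·BBD·BC·BC·CA·BBD·BBD·BC·BBD·BC·BBD·BBD·BC·BBD·BBD·BC·BBD·BC
    A ↦ CA
    B ↦ BBD
    C ↦ BC
    D ↦ BC

A->CA, B->BBD, C->BC, D->BC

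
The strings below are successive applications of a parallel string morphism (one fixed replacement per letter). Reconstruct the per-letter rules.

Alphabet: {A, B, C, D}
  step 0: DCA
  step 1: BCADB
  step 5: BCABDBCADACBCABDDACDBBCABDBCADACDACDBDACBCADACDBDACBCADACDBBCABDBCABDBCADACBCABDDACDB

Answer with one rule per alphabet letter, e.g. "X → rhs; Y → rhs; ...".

A->B, B->DAC, C->D, D->BCA

  step 0 ⇒ step 1: DCA ⇒ BCA·D·B
    A ↦ B
    C ↦ D
    D ↦ BCA
    B ↦ DAC  (constrained at step 1)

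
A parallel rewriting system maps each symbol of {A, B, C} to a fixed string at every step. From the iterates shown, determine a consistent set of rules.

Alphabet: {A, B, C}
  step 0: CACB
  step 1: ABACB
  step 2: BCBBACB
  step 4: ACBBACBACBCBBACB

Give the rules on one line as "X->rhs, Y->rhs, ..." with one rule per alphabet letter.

  step 1 ⇒ step 2: ABACB ⇒ B·CB·B·A·CB
    A ↦ B
    B ↦ CB
    C ↦ A

A->B, B->CB, C->A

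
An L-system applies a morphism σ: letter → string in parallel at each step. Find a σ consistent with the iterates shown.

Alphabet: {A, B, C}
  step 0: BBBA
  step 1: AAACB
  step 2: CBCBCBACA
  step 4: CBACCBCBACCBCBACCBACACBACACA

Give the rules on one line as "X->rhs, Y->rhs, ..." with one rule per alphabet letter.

  step 1 ⇒ step 2: AAACB ⇒ CB·CB·CB·AC·A
    A ↦ CB
    B ↦ A
    C ↦ AC

A->CB, B->A, C->AC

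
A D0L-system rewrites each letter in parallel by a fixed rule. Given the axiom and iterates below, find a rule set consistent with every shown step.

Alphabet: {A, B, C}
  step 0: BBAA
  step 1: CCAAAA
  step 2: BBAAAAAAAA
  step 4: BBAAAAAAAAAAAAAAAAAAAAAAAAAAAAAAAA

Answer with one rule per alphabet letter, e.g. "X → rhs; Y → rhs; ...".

  step 1 ⇒ step 2: CCAAAA ⇒ B·B·AA·AA·AA·AA
    A ↦ AA
    C ↦ B
  step 0 ⇒ step 1: BBAA ⇒ C·C·AA·AA
    B ↦ C

A->AA, B->C, C->B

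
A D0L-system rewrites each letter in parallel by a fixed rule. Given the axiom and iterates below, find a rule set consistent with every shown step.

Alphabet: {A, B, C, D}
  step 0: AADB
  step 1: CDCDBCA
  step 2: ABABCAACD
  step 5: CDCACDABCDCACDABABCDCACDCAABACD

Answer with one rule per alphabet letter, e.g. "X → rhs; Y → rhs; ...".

  step 1 ⇒ step 2: CDCDBCA ⇒ A·B·A·B·CA·A·CD
    A ↦ CD
    B ↦ CA
    C ↦ A
    D ↦ B

A->CD, B->CA, C->A, D->B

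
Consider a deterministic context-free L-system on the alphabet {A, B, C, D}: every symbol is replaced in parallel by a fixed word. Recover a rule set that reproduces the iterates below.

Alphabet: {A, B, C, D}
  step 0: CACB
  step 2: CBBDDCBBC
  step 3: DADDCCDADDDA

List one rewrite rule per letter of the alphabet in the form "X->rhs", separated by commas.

  step 2 ⇒ step 3: CBBDDCBBC ⇒ DA·D·D·C·C·DA·D·D·DA
    B ↦ D
    C ↦ DA
    D ↦ C
    A ↦ BB  (constrained at step 0)

A->BB, B->D, C->DA, D->C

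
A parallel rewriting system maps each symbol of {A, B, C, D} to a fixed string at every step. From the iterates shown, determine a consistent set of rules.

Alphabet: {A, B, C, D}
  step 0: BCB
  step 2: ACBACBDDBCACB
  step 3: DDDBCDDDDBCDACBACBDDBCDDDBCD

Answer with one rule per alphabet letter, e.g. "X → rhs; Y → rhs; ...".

  step 2 ⇒ step 3: ACBACBDDBCACB ⇒ DD·DBC·D·DD·DBC·D·ACB·ACB·D·DBC·DD·DBC·D
    A ↦ DD
    B ↦ D
    C ↦ DBC
    D ↦ ACB

A->DD, B->D, C->DBC, D->ACB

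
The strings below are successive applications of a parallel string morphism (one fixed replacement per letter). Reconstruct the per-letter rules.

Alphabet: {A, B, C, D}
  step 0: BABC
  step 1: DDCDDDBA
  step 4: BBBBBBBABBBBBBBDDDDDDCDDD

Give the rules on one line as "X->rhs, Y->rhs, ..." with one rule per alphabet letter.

A->CD, B->DD, C->BA, D->B

  step 0 ⇒ step 1: BABC ⇒ DD·CD·DD·BA
    A ↦ CD
    B ↦ DD
    C ↦ BA
    D ↦ B  (constrained at step 1)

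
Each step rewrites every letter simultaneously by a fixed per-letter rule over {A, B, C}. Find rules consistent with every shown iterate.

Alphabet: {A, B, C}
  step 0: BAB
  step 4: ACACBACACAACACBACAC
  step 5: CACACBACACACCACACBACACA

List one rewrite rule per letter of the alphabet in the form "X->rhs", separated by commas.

  step 4 ⇒ step 5: ACACBACACAACACBACAC ⇒ C·A·C·A·CBA·C·A·C·A·C·C·A·C·A·CBA·C·A·C·A
    A ↦ C
    B ↦ CBA
    C ↦ A

A->C, B->CBA, C->A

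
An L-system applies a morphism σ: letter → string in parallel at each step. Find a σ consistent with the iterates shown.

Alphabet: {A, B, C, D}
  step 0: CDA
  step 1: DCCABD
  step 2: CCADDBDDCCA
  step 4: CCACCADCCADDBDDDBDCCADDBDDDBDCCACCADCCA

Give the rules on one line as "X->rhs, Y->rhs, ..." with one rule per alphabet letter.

A->BD, B->D, C->D, D->CCA

  step 1 ⇒ step 2: DCCABD ⇒ CCA·D·D·BD·D·CCA
    A ↦ BD
    B ↦ D
    C ↦ D
    D ↦ CCA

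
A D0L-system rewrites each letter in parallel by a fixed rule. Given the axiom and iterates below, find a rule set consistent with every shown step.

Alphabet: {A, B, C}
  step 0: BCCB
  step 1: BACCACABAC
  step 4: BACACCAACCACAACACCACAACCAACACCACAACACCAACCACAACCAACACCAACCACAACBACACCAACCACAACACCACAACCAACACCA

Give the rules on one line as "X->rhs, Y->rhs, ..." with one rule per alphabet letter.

  step 0 ⇒ step 1: BCCB ⇒ BAC·CA·CA·BAC
    B ↦ BAC
    C ↦ CA
    A ↦ AC  (constrained at step 1)

A->AC, B->BAC, C->CA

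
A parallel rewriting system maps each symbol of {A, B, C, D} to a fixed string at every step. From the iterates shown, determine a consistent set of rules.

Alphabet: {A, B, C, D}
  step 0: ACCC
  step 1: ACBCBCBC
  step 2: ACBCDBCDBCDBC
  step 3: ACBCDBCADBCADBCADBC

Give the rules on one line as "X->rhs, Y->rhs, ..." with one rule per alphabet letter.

A->AC, B->D, C->BC, D->A

  step 2 ⇒ step 3: ACBCDBCDBCDBC ⇒ AC·BC·D·BC·A·D·BC·A·D·BC·A·D·BC
    A ↦ AC
    B ↦ D
    C ↦ BC
    D ↦ A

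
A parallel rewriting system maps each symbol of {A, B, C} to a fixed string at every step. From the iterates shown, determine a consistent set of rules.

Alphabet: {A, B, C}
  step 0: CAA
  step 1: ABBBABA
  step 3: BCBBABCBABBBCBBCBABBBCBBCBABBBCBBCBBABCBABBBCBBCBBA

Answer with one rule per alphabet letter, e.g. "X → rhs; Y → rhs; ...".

A->BA, B->BCB, C->ABB

  step 0 ⇒ step 1: CAA ⇒ ABB·BA·BA
    A ↦ BA
    C ↦ ABB
    B ↦ BCB  (constrained at step 1)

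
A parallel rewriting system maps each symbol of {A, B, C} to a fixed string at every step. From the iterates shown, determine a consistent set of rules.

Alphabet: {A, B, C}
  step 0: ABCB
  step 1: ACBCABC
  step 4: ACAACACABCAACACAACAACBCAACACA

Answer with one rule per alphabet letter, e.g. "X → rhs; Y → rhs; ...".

  step 0 ⇒ step 1: ABCB ⇒ AC·BC·A·BC
    A ↦ AC
    B ↦ BC
    C ↦ A

A->AC, B->BC, C->A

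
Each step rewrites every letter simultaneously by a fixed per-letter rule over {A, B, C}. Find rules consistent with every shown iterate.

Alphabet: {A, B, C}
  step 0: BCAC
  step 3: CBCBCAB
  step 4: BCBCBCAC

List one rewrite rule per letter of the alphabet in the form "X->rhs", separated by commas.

A->CA, B->C, C->B

  step 3 ⇒ step 4: CBCBCAB ⇒ B·C·B·C·B·CA·C
    A ↦ CA
    B ↦ C
    C ↦ B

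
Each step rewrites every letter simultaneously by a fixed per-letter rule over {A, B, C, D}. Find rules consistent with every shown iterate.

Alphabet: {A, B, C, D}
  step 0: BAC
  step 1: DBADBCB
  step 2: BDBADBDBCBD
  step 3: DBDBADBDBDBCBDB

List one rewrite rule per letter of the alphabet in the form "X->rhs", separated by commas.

  step 2 ⇒ step 3: BDBADBDBCBD ⇒ D·B·D·BAD·B·D·B·D·BCB·D·B
    A ↦ BAD
    B ↦ D
    C ↦ BCB
    D ↦ B

A->BAD, B->D, C->BCB, D->B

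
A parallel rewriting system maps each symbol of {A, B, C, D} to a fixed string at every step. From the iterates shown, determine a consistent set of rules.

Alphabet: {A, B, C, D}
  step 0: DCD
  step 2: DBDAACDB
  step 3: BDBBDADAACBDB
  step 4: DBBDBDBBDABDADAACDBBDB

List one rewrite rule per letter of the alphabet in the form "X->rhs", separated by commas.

  step 3 ⇒ step 4: BDBBDADAACBDB ⇒ DB·B·DB·DB·B·DA·B·DA·DA·AC·DB·B·DB
    A ↦ DA
    B ↦ DB
    C ↦ AC
    D ↦ B

A->DA, B->DB, C->AC, D->B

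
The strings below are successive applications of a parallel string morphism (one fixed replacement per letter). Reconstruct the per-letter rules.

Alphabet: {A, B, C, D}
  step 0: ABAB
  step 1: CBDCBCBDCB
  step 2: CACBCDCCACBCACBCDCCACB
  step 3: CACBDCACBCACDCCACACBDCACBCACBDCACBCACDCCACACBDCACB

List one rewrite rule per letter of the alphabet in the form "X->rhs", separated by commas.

A->CBD, B->CB, C->CA, D->CDC

  step 2 ⇒ step 3: CACBCDCCACBCACBCDCCACB ⇒ CA·CBD·CA·CB·CA·CDC·CA·CA·CBD·CA·CB·CA·CBD·CA·CB·CA·CDC·CA·CA·CBD·CA·CB
    A ↦ CBD
    B ↦ CB
    C ↦ CA
    D ↦ CDC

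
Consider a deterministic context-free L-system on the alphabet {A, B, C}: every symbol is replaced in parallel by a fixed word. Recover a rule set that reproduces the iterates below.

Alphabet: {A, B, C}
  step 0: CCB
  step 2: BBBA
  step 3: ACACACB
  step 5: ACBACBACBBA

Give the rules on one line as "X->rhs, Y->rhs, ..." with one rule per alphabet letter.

A->B, B->AC, C->A

  step 2 ⇒ step 3: BBBA ⇒ AC·AC·AC·B
    A ↦ B
    B ↦ AC
    C ↦ A  (constrained at step 0)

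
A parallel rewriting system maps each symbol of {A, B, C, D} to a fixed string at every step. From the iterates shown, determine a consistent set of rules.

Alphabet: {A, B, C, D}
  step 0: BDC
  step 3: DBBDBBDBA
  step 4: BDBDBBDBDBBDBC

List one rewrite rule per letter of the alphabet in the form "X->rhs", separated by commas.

  step 3 ⇒ step 4: DBBDBBDBA ⇒ B·DB·DB·B·DB·DB·B·DB·C
    A ↦ C
    B ↦ DB
    D ↦ B
    C ↦ A  (constrained at step 0)

A->C, B->DB, C->A, D->B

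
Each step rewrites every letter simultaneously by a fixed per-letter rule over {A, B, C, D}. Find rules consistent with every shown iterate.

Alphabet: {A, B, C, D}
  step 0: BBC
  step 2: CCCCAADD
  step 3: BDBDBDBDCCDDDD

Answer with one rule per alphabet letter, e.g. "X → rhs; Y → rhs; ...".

  step 2 ⇒ step 3: CCCCAADD ⇒ BD·BD·BD·BD·C·C·DD·DD
    A ↦ C
    C ↦ BD
    D ↦ DD
    B ↦ AA  (constrained at step 0)

A->C, B->AA, C->BD, D->DD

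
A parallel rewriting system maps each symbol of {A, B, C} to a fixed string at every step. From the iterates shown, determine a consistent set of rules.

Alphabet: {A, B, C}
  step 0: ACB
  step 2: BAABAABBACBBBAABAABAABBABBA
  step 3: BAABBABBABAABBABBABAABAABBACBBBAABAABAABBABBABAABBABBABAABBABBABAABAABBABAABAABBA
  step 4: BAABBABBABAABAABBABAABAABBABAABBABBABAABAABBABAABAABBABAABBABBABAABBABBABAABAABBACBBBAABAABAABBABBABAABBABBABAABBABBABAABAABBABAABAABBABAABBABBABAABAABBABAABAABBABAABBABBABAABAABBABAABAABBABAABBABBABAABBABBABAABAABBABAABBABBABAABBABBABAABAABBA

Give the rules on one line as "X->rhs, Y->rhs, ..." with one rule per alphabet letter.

A->BBA, B->BAA, C->CBB

  step 3 ⇒ step 4: BAABBABBABAABBABBABAABAABBACBBBAABAABAABBABBABAABBABBABAABBABBABAABAABBABAABAABBA ⇒ BAA·BBA·BBA·BAA·BAA·BBA·BAA·BAA·BBA·BAA·BBA·BBA·BAA·BAA·BBA·BAA·BAA·BBA·BAA·BBA·BBA·BAA·BBA·BBA·BAA·BAA·BBA·CBB·BAA·BAA·BAA·BBA·BBA·BAA·BBA·BBA·BAA·BBA·BBA·BAA·BAA·BBA·BAA·BAA·BBA·BAA·BBA·BBA·BAA·BAA·BBA·BAA·BAA·BBA·BAA·BBA·BBA·BAA·BAA·BBA·BAA·BAA·BBA·BAA·BBA·BBA·BAA·BBA·BBA·BAA·BAA·BBA·BAA·BBA·BBA·BAA·BBA·BBA·BAA·BAA·BBA
    A ↦ BBA
    B ↦ BAA
    C ↦ CBB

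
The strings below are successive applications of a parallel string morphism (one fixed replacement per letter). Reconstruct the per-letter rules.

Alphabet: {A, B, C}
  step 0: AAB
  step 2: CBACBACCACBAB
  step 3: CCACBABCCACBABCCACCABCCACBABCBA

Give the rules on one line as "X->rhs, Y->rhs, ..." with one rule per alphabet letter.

A->B, B->CBA, C->CCA

  step 2 ⇒ step 3: CBACBACCACBAB ⇒ CCA·CBA·B·CCA·CBA·B·CCA·CCA·B·CCA·CBA·B·CBA
    A ↦ B
    B ↦ CBA
    C ↦ CCA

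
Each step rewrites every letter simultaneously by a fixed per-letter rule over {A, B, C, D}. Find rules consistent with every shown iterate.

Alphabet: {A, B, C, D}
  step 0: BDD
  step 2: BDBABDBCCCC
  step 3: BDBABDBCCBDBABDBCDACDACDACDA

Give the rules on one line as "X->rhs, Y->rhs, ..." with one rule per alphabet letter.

  step 2 ⇒ step 3: BDBABDBCCCC ⇒ BDB·A·BDB·CC·BDB·A·BDB·CDA·CDA·CDA·CDA
    A ↦ CC
    B ↦ BDB
    C ↦ CDA
    D ↦ A

A->CC, B->BDB, C->CDA, D->A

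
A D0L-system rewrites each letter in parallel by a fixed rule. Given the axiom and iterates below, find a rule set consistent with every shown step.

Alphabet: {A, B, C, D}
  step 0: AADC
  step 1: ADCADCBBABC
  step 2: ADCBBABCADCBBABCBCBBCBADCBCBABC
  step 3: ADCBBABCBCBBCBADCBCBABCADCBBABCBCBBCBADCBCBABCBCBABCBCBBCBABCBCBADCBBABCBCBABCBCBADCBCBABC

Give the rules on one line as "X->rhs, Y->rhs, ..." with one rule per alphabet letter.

  step 2 ⇒ step 3: ADCBBABCADCBBABCBCBBCBADCBCBABC ⇒ ADC·BB·ABC·BCB·BCB·ADC·BCB·ABC·ADC·BB·ABC·BCB·BCB·ADC·BCB·ABC·BCB·ABC·BCB·BCB·ABC·BCB·ADC·BB·ABC·BCB·ABC·BCB·ADC·BCB·ABC
    A ↦ ADC
    B ↦ BCB
    C ↦ ABC
    D ↦ BB

A->ADC, B->BCB, C->ABC, D->BB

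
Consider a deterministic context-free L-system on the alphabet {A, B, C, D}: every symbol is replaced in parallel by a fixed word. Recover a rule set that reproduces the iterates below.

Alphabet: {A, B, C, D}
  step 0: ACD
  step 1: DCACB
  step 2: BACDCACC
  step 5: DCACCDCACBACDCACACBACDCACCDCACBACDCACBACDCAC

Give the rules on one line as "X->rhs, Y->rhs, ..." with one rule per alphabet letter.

A->DC, B->C, C->AC, D->B

  step 1 ⇒ step 2: DCACB ⇒ B·AC·DC·AC·C
    A ↦ DC
    B ↦ C
    C ↦ AC
    D ↦ B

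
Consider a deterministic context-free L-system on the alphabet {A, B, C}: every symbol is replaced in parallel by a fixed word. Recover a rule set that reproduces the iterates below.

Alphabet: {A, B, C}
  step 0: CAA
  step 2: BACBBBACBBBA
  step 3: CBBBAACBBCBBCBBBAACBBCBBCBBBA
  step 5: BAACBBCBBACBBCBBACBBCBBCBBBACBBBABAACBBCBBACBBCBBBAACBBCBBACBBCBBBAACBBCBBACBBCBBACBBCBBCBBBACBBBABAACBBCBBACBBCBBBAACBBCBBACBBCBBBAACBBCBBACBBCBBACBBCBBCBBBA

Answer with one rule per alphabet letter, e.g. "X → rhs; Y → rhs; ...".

A->BA, B->CBB, C->A

  step 2 ⇒ step 3: BACBBBACBBBA ⇒ CBB·BA·A·CBB·CBB·CBB·BA·A·CBB·CBB·CBB·BA
    A ↦ BA
    B ↦ CBB
    C ↦ A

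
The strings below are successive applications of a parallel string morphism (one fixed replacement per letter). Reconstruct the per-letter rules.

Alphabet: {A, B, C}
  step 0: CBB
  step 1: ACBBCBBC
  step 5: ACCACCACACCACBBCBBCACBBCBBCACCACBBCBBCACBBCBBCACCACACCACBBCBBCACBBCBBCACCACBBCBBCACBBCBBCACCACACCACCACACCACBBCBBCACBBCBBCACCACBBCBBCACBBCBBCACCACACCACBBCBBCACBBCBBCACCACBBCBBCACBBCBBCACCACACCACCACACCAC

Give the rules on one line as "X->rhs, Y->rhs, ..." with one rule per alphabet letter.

  step 0 ⇒ step 1: CBB ⇒ AC·BBC·BBC
    B ↦ BBC
    C ↦ AC
    A ↦ C  (constrained at step 1)

A->C, B->BBC, C->AC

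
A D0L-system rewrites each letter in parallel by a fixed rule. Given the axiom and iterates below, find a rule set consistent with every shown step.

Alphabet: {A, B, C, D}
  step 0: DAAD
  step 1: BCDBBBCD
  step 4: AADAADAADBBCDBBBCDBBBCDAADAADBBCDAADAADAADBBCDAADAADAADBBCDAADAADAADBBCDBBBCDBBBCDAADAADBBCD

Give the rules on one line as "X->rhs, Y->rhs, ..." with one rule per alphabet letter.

A->B, B->AAD, C->B, D->BCD

  step 0 ⇒ step 1: DAAD ⇒ BCD·B·B·BCD
    A ↦ B
    D ↦ BCD
    B ↦ AAD  (constrained at step 1)
    C ↦ B  (constrained at step 1)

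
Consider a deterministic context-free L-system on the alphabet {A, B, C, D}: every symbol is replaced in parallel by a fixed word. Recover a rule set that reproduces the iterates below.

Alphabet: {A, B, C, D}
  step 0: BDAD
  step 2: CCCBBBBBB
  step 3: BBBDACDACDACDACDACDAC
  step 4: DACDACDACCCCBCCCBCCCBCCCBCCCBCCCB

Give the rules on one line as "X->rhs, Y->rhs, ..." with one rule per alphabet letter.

A->C, B->DAC, C->B, D->CC

  step 3 ⇒ step 4: BBBDACDACDACDACDACDAC ⇒ DAC·DAC·DAC·CC·C·B·CC·C·B·CC·C·B·CC·C·B·CC·C·B·CC·C·B
    A ↦ C
    B ↦ DAC
    C ↦ B
    D ↦ CC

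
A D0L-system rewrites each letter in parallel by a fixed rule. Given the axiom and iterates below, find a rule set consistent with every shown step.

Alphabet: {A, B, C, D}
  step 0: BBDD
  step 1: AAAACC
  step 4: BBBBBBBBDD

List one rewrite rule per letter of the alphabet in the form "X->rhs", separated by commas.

A->B, B->AA, C->D, D->C

  step 0 ⇒ step 1: BBDD ⇒ AA·AA·C·C
    B ↦ AA
    D ↦ C
    A ↦ B  (constrained at step 1)
    C ↦ D  (constrained at step 1)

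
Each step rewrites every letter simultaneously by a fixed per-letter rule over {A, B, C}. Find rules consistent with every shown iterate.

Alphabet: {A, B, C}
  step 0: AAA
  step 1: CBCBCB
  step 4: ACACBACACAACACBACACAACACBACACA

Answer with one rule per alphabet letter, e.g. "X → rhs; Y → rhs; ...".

  step 0 ⇒ step 1: AAA ⇒ CB·CB·CB
    A ↦ CB
    B ↦ A  (constrained at step 1)
    C ↦ AC  (constrained at step 1)

A->CB, B->A, C->AC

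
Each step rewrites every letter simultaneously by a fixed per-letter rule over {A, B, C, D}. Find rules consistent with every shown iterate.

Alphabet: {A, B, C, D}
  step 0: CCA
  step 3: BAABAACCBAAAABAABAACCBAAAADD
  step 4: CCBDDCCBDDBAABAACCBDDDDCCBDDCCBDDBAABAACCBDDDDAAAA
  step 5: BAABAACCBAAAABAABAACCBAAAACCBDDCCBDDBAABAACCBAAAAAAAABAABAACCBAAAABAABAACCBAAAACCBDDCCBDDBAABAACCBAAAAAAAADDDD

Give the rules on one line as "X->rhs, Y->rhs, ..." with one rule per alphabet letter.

A->D, B->CCB, C->BAA, D->AA

  step 4 ⇒ step 5: CCBDDCCBDDBAABAACCBDDDDCCBDDCCBDDBAABAACCBDDDDAAAA ⇒ BAA·BAA·CCB·AA·AA·BAA·BAA·CCB·AA·AA·CCB·D·D·CCB·D·D·BAA·BAA·CCB·AA·AA·AA·AA·BAA·BAA·CCB·AA·AA·BAA·BAA·CCB·AA·AA·CCB·D·D·CCB·D·D·BAA·BAA·CCB·AA·AA·AA·AA·D·D·D·D
    A ↦ D
    B ↦ CCB
    C ↦ BAA
    D ↦ AA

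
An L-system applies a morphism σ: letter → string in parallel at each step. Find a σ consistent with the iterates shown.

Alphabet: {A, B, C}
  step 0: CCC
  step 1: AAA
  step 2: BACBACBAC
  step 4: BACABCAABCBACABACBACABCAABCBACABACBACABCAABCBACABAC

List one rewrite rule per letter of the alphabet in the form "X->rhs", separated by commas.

  step 1 ⇒ step 2: AAA ⇒ BAC·BAC·BAC
    A ↦ BAC
    B ↦ ABC  (constrained at step 2)
  step 0 ⇒ step 1: CCC ⇒ A·A·A
    C ↦ A

A->BAC, B->ABC, C->A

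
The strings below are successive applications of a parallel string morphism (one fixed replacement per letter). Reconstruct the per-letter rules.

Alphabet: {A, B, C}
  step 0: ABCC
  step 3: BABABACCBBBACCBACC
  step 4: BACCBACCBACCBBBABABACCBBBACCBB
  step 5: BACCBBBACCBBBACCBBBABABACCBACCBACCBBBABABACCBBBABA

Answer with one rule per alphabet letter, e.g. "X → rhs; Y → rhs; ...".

A->CC, B->BA, C->B

  step 4 ⇒ step 5: BACCBACCBACCBBBABABACCBBBACCBB ⇒ BA·CC·B·B·BA·CC·B·B·BA·CC·B·B·BA·BA·BA·CC·BA·CC·BA·CC·B·B·BA·BA·BA·CC·B·B·BA·BA
    A ↦ CC
    B ↦ BA
    C ↦ B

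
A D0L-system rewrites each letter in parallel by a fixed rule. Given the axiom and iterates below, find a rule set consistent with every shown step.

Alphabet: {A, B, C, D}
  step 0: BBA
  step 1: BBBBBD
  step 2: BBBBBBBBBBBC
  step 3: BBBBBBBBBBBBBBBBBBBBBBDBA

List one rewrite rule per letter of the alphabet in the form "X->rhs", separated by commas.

A->BD, B->BB, C->DBA, D->BC

  step 2 ⇒ step 3: BBBBBBBBBBBC ⇒ BB·BB·BB·BB·BB·BB·BB·BB·BB·BB·BB·DBA
    B ↦ BB
    C ↦ DBA
  step 0 ⇒ step 1: BBA ⇒ BB·BB·BD
    A ↦ BD
  step 1 ⇒ step 2: BBBBBD ⇒ BB·BB·BB·BB·BB·BC
    D ↦ BC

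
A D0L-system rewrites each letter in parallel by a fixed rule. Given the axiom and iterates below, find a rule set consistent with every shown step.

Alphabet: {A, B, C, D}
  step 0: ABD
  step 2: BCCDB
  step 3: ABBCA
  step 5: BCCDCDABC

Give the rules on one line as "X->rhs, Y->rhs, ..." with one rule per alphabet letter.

A->CD, B->A, C->B, D->C

  step 2 ⇒ step 3: BCCDB ⇒ A·B·B·C·A
    B ↦ A
    C ↦ B
    D ↦ C
    A ↦ CD  (constrained at step 0)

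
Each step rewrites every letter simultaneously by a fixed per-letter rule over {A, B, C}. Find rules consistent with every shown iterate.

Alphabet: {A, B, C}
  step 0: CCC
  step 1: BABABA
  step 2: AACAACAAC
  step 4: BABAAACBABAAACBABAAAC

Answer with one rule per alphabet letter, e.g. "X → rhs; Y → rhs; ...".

  step 1 ⇒ step 2: BABABA ⇒ AA·C·AA·C·AA·C
    A ↦ C
    B ↦ AA
  step 0 ⇒ step 1: CCC ⇒ BA·BA·BA
    C ↦ BA

A->C, B->AA, C->BA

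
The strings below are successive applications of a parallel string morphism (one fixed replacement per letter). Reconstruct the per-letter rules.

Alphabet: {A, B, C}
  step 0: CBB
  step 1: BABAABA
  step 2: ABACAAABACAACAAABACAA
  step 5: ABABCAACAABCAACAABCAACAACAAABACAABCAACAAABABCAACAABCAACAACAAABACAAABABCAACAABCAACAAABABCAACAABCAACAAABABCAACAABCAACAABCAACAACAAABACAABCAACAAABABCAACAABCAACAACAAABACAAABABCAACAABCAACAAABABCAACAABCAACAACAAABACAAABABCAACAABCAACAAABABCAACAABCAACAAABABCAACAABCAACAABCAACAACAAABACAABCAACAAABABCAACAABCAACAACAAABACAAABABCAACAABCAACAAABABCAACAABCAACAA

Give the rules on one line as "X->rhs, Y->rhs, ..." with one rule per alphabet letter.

  step 1 ⇒ step 2: BABAABA ⇒ ABA·CAA·ABA·CAA·CAA·ABA·CAA
    A ↦ CAA
    B ↦ ABA
  step 0 ⇒ step 1: CBB ⇒ B·ABA·ABA
    C ↦ B

A->CAA, B->ABA, C->B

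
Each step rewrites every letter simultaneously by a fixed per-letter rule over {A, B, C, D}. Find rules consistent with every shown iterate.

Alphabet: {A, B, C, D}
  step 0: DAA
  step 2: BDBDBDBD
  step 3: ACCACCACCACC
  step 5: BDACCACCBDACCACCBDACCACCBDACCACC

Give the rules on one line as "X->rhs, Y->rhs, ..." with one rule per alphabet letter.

  step 2 ⇒ step 3: BDBDBDBD ⇒ A·CC·A·CC·A·CC·A·CC
    B ↦ A
    D ↦ CC
    A ↦ C  (constrained at step 0)
    C ↦ BD  (constrained at step 3)

A->C, B->A, C->BD, D->CC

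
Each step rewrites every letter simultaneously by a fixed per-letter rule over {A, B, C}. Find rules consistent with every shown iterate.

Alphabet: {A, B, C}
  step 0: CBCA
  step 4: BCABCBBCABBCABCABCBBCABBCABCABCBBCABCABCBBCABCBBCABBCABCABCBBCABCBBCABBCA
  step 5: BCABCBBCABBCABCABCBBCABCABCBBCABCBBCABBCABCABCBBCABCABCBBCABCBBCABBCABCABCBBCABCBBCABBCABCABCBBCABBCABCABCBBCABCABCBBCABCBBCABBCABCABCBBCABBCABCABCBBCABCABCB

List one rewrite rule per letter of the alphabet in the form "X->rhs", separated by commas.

A->CB, B->BCA, C->B

  step 4 ⇒ step 5: BCABCBBCABBCABCABCBBCABBCABCABCBBCABCABCBBCABCBBCABBCABCABCBBCABCBBCABBCA ⇒ BCA·B·CB·BCA·B·BCA·BCA·B·CB·BCA·BCA·B·CB·BCA·B·CB·BCA·B·BCA·BCA·B·CB·BCA·BCA·B·CB·BCA·B·CB·BCA·B·BCA·BCA·B·CB·BCA·B·CB·BCA·B·BCA·BCA·B·CB·BCA·B·BCA·BCA·B·CB·BCA·BCA·B·CB·BCA·B·CB·BCA·B·BCA·BCA·B·CB·BCA·B·BCA·BCA·B·CB·BCA·BCA·B·CB
    A ↦ CB
    B ↦ BCA
    C ↦ B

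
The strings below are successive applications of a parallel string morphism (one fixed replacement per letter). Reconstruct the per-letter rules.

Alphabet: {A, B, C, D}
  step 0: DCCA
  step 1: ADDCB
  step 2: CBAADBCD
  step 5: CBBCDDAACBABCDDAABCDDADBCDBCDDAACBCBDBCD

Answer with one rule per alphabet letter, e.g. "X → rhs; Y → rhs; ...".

  step 1 ⇒ step 2: ADDCB ⇒ CB·A·A·D·BCD
    A ↦ CB
    B ↦ BCD
    C ↦ D
    D ↦ A

A->CB, B->BCD, C->D, D->A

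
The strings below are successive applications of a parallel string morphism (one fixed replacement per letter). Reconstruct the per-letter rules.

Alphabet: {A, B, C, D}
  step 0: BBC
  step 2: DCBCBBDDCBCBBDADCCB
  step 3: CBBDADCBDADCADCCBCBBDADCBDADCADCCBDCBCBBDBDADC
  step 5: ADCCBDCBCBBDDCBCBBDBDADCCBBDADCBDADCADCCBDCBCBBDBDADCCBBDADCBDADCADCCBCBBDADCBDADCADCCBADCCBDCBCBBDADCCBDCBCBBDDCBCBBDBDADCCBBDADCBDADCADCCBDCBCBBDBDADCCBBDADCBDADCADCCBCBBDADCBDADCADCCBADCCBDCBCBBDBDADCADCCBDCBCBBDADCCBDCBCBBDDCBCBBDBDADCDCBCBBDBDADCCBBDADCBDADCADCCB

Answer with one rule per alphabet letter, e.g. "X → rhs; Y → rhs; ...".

  step 2 ⇒ step 3: DCBCBBDDCBCBBDADCCB ⇒ CB·BD·ADC·BD·ADC·ADC·CB·CB·BD·ADC·BD·ADC·ADC·CB·DCB·CB·BD·BD·ADC
    A ↦ DCB
    B ↦ ADC
    C ↦ BD
    D ↦ CB

A->DCB, B->ADC, C->BD, D->CB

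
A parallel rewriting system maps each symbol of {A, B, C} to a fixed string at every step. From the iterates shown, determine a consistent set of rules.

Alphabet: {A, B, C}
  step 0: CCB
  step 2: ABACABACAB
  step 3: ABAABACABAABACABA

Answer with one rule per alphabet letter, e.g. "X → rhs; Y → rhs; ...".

  step 2 ⇒ step 3: ABACABACAB ⇒ AB·A·AB·AC·AB·A·AB·AC·AB·A
    A ↦ AB
    B ↦ A
    C ↦ AC

A->AB, B->A, C->AC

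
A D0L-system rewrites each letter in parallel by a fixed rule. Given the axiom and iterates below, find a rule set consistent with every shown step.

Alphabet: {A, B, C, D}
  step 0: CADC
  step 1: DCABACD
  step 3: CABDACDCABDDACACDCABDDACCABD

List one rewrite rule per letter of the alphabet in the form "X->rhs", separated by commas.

A->CAB, B->DD, C->D, D->AC

  step 0 ⇒ step 1: CADC ⇒ D·CAB·AC·D
    A ↦ CAB
    C ↦ D
    D ↦ AC
    B ↦ DD  (constrained at step 1)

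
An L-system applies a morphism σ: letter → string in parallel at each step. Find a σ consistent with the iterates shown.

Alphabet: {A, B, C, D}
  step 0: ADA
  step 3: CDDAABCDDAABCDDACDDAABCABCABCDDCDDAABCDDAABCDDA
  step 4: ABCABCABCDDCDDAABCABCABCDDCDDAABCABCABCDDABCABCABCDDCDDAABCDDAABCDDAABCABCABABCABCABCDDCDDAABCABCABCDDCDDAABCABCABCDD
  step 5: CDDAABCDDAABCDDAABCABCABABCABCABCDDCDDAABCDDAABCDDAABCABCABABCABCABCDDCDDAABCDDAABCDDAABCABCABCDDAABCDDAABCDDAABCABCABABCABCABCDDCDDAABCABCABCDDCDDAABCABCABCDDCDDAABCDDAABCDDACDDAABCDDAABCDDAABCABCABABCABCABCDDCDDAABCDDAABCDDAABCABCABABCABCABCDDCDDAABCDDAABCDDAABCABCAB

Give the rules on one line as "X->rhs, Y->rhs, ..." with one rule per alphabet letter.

A->CDD, B->A, C->AB, D->CAB

  step 4 ⇒ step 5: ABCABCABCDDCDDAABCABCABCDDCDDAABCABCABCDDABCABCABCDDCDDAABCDDAABCDDAABCABCABABCABCABCDDCDDAABCABCABCDDCDDAABCABCABCDD ⇒ CDD·A·AB·CDD·A·AB·CDD·A·AB·CAB·CAB·AB·CAB·CAB·CDD·CDD·A·AB·CDD·A·AB·CDD·A·AB·CAB·CAB·AB·CAB·CAB·CDD·CDD·A·AB·CDD·A·AB·CDD·A·AB·CAB·CAB·CDD·A·AB·CDD·A·AB·CDD·A·AB·CAB·CAB·AB·CAB·CAB·CDD·CDD·A·AB·CAB·CAB·CDD·CDD·A·AB·CAB·CAB·CDD·CDD·A·AB·CDD·A·AB·CDD·A·CDD·A·AB·CDD·A·AB·CDD·A·AB·CAB·CAB·AB·CAB·CAB·CDD·CDD·A·AB·CDD·A·AB·CDD·A·AB·CAB·CAB·AB·CAB·CAB·CDD·CDD·A·AB·CDD·A·AB·CDD·A·AB·CAB·CAB
    A ↦ CDD
    B ↦ A
    C ↦ AB
    D ↦ CAB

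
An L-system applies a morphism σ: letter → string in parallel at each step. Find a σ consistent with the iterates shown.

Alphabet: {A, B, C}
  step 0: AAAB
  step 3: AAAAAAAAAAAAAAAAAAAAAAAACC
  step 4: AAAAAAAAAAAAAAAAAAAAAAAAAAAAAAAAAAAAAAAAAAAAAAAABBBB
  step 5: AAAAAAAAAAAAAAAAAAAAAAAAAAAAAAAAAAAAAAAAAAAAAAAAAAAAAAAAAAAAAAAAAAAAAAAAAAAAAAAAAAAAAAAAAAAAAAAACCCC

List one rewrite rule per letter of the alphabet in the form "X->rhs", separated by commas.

  step 4 ⇒ step 5: AAAAAAAAAAAAAAAAAAAAAAAAAAAAAAAAAAAAAAAAAAAAAAAABBBB ⇒ AA·AA·AA·AA·AA·AA·AA·AA·AA·AA·AA·AA·AA·AA·AA·AA·AA·AA·AA·AA·AA·AA·AA·AA·AA·AA·AA·AA·AA·AA·AA·AA·AA·AA·AA·AA·AA·AA·AA·AA·AA·AA·AA·AA·AA·AA·AA·AA·C·C·C·C
    A ↦ AA
    B ↦ C
  step 3 ⇒ step 4: AAAAAAAAAAAAAAAAAAAAAAAACC ⇒ AA·AA·AA·AA·AA·AA·AA·AA·AA·AA·AA·AA·AA·AA·AA·AA·AA·AA·AA·AA·AA·AA·AA·AA·BB·BB
    C ↦ BB

A->AA, B->C, C->BB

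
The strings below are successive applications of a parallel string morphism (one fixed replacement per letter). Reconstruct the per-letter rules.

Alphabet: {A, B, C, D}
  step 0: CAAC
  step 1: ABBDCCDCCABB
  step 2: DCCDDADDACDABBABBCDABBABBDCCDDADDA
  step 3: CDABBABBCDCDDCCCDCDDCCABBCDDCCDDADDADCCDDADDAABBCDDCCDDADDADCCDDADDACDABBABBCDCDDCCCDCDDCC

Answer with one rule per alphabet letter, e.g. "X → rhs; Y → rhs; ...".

A->DCC, B->DDA, C->ABB, D->CD

  step 2 ⇒ step 3: DCCDDADDACDABBABBCDABBABBDCCDDADDA ⇒ CD·ABB·ABB·CD·CD·DCC·CD·CD·DCC·ABB·CD·DCC·DDA·DDA·DCC·DDA·DDA·ABB·CD·DCC·DDA·DDA·DCC·DDA·DDA·CD·ABB·ABB·CD·CD·DCC·CD·CD·DCC
    A ↦ DCC
    B ↦ DDA
    C ↦ ABB
    D ↦ CD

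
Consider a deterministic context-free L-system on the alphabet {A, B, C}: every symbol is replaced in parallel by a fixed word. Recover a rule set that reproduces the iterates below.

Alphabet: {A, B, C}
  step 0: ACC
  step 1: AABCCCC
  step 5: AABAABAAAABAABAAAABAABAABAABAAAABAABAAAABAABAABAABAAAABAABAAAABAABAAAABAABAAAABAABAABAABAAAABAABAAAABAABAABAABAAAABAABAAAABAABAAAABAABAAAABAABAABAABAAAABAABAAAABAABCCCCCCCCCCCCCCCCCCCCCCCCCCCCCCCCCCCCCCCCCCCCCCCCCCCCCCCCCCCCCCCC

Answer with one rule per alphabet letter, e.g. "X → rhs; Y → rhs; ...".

A->AAB, B->AA, C->CC

  step 0 ⇒ step 1: ACC ⇒ AAB·CC·CC
    A ↦ AAB
    C ↦ CC
    B ↦ AA  (constrained at step 1)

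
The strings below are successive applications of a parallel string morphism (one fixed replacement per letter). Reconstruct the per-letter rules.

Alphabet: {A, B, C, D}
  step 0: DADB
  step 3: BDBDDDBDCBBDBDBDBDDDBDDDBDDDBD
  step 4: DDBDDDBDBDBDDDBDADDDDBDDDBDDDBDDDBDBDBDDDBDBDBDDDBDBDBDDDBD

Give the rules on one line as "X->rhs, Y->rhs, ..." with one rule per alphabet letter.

A->CB, B->DD, C->A, D->BD

  step 3 ⇒ step 4: BDBDDDBDCBBDBDBDBDDDBDDDBDDDBD ⇒ DD·BD·DD·BD·BD·BD·DD·BD·A·DD·DD·BD·DD·BD·DD·BD·DD·BD·BD·BD·DD·BD·BD·BD·DD·BD·BD·BD·DD·BD
    B ↦ DD
    C ↦ A
    D ↦ BD
    A ↦ CB  (constrained at step 0)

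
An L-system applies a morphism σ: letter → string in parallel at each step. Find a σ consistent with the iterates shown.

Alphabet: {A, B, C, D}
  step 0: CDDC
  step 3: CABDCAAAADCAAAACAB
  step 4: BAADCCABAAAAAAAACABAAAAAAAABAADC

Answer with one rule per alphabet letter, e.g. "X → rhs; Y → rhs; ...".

A->AA, B->DC, C->B, D->CA

  step 3 ⇒ step 4: CABDCAAAADCAAAACAB ⇒ B·AA·DC·CA·B·AA·AA·AA·AA·CA·B·AA·AA·AA·AA·B·AA·DC
    A ↦ AA
    B ↦ DC
    C ↦ B
    D ↦ CA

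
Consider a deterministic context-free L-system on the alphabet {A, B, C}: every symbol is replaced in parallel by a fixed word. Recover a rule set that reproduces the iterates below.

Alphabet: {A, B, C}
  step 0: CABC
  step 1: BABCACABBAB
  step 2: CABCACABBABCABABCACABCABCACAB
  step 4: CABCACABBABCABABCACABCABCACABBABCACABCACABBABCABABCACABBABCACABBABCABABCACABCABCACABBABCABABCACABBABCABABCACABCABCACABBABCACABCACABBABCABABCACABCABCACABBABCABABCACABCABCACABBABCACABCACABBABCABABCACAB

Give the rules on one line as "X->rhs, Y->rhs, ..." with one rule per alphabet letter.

  step 1 ⇒ step 2: BABCACABBAB ⇒ CAB·CA·CAB·BAB·CA·BAB·CA·CAB·CAB·CA·CAB
    A ↦ CA
    B ↦ CAB
    C ↦ BAB

A->CA, B->CAB, C->BAB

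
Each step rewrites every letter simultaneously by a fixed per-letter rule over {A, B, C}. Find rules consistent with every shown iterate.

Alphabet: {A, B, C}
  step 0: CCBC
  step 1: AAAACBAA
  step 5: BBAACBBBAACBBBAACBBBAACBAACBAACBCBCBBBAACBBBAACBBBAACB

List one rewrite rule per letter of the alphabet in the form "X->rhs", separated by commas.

A->B, B->CB, C->AA

  step 0 ⇒ step 1: CCBC ⇒ AA·AA·CB·AA
    B ↦ CB
    C ↦ AA
    A ↦ B  (constrained at step 1)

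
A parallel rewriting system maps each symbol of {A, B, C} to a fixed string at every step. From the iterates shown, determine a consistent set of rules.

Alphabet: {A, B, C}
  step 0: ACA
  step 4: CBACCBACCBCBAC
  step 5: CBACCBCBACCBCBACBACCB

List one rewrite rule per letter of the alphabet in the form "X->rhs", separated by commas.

A->C, B->A, C->CB

  step 4 ⇒ step 5: CBACCBACCBCBAC ⇒ CB·A·C·CB·CB·A·C·CB·CB·A·CB·A·C·CB
    A ↦ C
    B ↦ A
    C ↦ CB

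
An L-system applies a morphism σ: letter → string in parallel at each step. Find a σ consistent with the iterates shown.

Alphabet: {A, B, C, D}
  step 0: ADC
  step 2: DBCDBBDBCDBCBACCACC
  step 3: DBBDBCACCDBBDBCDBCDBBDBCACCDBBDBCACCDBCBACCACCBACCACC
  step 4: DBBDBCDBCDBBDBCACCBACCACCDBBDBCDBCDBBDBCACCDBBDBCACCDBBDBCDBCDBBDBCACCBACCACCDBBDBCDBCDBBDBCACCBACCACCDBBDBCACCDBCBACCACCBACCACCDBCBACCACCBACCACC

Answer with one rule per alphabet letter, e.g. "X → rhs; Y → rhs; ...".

  step 3 ⇒ step 4: DBBDBCACCDBBDBCDBCDBBDBCACCDBBDBCACCDBCBACCACCBACCACC ⇒ DBB·DBC·DBC·DBB·DBC·ACC·B·ACC·ACC·DBB·DBC·DBC·DBB·DBC·ACC·DBB·DBC·ACC·DBB·DBC·DBC·DBB·DBC·ACC·B·ACC·ACC·DBB·DBC·DBC·DBB·DBC·ACC·B·ACC·ACC·DBB·DBC·ACC·DBC·B·ACC·ACC·B·ACC·ACC·DBC·B·ACC·ACC·B·ACC·ACC
    A ↦ B
    B ↦ DBC
    C ↦ ACC
    D ↦ DBB

A->B, B->DBC, C->ACC, D->DBB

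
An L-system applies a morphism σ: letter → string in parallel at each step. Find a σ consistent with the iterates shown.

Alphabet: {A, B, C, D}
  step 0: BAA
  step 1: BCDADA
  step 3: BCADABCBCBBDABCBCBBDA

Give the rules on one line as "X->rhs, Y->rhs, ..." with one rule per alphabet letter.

A->DA, B->BC, C->A, D->BB

  step 0 ⇒ step 1: BAA ⇒ BC·DA·DA
    A ↦ DA
    B ↦ BC
    C ↦ A  (constrained at step 1)
    D ↦ BB  (constrained at step 1)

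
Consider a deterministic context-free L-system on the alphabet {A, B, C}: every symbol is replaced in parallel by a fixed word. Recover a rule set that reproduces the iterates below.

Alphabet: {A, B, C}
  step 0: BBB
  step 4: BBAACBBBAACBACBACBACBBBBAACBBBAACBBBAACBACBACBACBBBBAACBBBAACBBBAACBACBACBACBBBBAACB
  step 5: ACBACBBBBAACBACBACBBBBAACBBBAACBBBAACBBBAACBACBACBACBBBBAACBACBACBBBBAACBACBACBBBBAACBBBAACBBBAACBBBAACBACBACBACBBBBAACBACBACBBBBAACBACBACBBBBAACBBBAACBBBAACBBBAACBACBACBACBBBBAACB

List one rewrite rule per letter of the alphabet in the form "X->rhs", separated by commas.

A->B, B->ACB, C->BA

  step 4 ⇒ step 5: BBAACBBBAACBACBACBACBBBBAACBBBAACBBBAACBACBACBACBBBBAACBBBAACBBBAACBACBACBACBBBBAACB ⇒ ACB·ACB·B·B·BA·ACB·ACB·ACB·B·B·BA·ACB·B·BA·ACB·B·BA·ACB·B·BA·ACB·ACB·ACB·ACB·B·B·BA·ACB·ACB·ACB·B·B·BA·ACB·ACB·ACB·B·B·BA·ACB·B·BA·ACB·B·BA·ACB·B·BA·ACB·ACB·ACB·ACB·B·B·BA·ACB·ACB·ACB·B·B·BA·ACB·ACB·ACB·B·B·BA·ACB·B·BA·ACB·B·BA·ACB·B·BA·ACB·ACB·ACB·ACB·B·B·BA·ACB
    A ↦ B
    B ↦ ACB
    C ↦ BA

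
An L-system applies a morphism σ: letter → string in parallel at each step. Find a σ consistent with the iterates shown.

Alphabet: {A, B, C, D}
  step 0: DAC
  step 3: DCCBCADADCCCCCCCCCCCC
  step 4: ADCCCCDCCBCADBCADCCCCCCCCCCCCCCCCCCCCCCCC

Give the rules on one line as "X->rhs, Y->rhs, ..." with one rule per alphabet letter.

  step 3 ⇒ step 4: DCCBCADADCCCCCCCCCCCC ⇒ AD·CC·CC·D·CC·BC·AD·BC·AD·CC·CC·CC·CC·CC·CC·CC·CC·CC·CC·CC·CC
    A ↦ BC
    B ↦ D
    C ↦ CC
    D ↦ AD

A->BC, B->D, C->CC, D->AD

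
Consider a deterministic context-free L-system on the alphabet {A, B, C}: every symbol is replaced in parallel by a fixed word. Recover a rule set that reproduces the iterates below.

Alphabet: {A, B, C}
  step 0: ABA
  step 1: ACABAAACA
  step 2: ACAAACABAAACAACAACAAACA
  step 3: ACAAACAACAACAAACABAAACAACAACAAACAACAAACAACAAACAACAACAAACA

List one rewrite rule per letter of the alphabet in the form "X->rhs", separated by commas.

  step 2 ⇒ step 3: ACAAACABAAACAACAACAAACA ⇒ ACA·A·ACA·ACA·ACA·A·ACA·BAA·ACA·ACA·ACA·A·ACA·ACA·A·ACA·ACA·A·ACA·ACA·ACA·A·ACA
    A ↦ ACA
    B ↦ BAA
    C ↦ A

A->ACA, B->BAA, C->A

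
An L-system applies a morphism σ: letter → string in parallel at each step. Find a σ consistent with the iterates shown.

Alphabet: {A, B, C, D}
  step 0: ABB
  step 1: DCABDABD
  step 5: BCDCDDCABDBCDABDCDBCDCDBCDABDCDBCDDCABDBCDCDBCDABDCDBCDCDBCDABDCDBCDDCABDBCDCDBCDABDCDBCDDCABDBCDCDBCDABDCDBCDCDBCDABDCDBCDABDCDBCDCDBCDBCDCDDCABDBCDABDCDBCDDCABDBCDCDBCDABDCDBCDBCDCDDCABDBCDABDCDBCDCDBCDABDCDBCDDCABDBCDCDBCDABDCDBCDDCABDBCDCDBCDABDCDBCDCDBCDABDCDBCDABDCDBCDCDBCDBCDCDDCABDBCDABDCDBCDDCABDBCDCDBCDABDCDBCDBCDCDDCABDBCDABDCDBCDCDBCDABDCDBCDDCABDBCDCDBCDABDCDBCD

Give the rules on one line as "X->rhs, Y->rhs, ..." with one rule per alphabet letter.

  step 0 ⇒ step 1: ABB ⇒ DC·ABD·ABD
    A ↦ DC
    B ↦ ABD
    C ↦ CD  (constrained at step 1)
    D ↦ BCD  (constrained at step 1)

A->DC, B->ABD, C->CD, D->BCD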